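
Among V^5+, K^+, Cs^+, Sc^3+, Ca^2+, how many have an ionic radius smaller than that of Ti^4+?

Tabulating Z and e⁻: V^5+ has 18 e⁻ (Z=23), Ti^4+ has 18 e⁻ (Z=22), Sc^3+ has 18 e⁻ (Z=21), Ca^2+ has 18 e⁻ (Z=20), K^+ has 18 e⁻ (Z=19), Cs^+ has 54 e⁻ (Z=55). V^5+ < Ti^4+ (both 18 e⁻, Z=23>22); Ti^4+ < Sc^3+ (both 18 e⁻, Z=22>21); Sc^3+ < Ca^2+ (isoelectronic, higher Z=21 is smaller); Ca^2+ < K^+ (isoelectronic, higher Z=20 is smaller); K^+ < Cs^+ (same group, 2 shells fewer).
Relative to Ti^4+, the ions that are smaller are V^5+. That's 1.

1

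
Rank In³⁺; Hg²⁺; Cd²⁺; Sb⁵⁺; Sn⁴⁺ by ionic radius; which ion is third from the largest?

In³⁺

Sb⁵⁺: 46 e⁻, Z=51, Sn⁴⁺: 46 e⁻, Z=50, In³⁺: 46 e⁻, Z=49, Cd²⁺: 46 e⁻, Z=48, Hg²⁺: 78 e⁻, Z=80. Sb⁵⁺ < Sn⁴⁺ (both 46 e⁻, Z=51>50); Sn⁴⁺ < In³⁺ (isoelectronic, higher Z=50 is smaller); In³⁺ < Cd²⁺ (isoelectronic, higher Z=49 is smaller); Cd²⁺ < Hg²⁺ (same group, period 5 vs 6).
Ordering: Sb⁵⁺ < Sn⁴⁺ < In³⁺ < Cd²⁺ < Hg²⁺. The third largest is In³⁺.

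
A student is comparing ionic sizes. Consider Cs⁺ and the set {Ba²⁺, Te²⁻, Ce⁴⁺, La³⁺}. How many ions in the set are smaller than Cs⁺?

3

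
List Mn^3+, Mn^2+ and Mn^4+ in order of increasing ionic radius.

Mn^4+ < Mn^3+ < Mn^2+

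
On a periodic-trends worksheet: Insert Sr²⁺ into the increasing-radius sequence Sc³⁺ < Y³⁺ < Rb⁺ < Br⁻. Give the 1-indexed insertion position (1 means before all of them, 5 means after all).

3

Electron counts and nuclear charges: Sc³⁺: 18 e⁻, Z=21, Y³⁺: 36 e⁻, Z=39, Sr²⁺: 36 e⁻, Z=38, Rb⁺: 36 e⁻, Z=37, Br⁻: 36 e⁻, Z=35. Sc³⁺ < Y³⁺ (same group, period 4 vs 5); Y³⁺ < Sr²⁺ (both 36 e⁻, Z=39>38); Sr²⁺ < Rb⁺ (isoelectronic, higher Z=38 is smaller); Rb⁺ < Br⁻ (isoelectronic, higher Z=37 is smaller).
Merged order: Sc³⁺ < Y³⁺ < Sr²⁺ < Rb⁺ < Br⁻ — Sr²⁺ is number 3.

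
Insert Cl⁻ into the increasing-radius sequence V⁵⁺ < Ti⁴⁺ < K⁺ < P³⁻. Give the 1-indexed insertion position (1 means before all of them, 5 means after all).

4

These species are isoelectronic with 18 electrons. The only difference is the number of protons: V⁵⁺ (Z=23), Ti⁴⁺ (Z=22), K⁺ (Z=19), Cl⁻ (Z=17), P³⁻ (Z=15). The strongest nuclear pull (V⁵⁺) gives the smallest ion.
With Cl⁻ included the full order is V⁵⁺ < Ti⁴⁺ < K⁺ < Cl⁻ < P³⁻, so it takes position 4.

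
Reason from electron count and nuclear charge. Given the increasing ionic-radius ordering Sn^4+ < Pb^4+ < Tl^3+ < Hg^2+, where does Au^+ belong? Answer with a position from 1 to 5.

5

First list Z and electron count for each: Sn^4+ (Z=50, 46 e⁻), Pb^4+ (Z=82, 78 e⁻), Tl^3+ (Z=81, 78 e⁻), Hg^2+ (Z=80, 78 e⁻), Au^+ (Z=79, 78 e⁻). Sn^4+ < Pb^4+ (same group, period 5 vs 6); Pb^4+ < Tl^3+ (both 78 e⁻, Z=82>81); Tl^3+ < Hg^2+ (isoelectronic, higher Z=81 is smaller); Hg^2+ < Au^+ (isoelectronic, higher Z=80 is smaller).
The complete sequence is Sn^4+ < Pb^4+ < Tl^3+ < Hg^2+ < Au^+. Au^+ sits at position 5.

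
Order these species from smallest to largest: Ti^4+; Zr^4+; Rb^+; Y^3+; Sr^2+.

Ti^4+ has 18 e⁻ (Z=22), Zr^4+ has 36 e⁻ (Z=40), Y^3+ has 36 e⁻ (Z=39), Sr^2+ has 36 e⁻ (Z=38), Rb^+ has 36 e⁻ (Z=37). Ti^4+ < Zr^4+ (same group, period 4 vs 5); Zr^4+ < Y^3+ (isoelectronic, higher Z=40 is smaller); Y^3+ < Sr^2+ (both 36 e⁻, Z=39>38); Sr^2+ < Rb^+ (both 36 e⁻, Z=38>37).

Ti^4+ < Zr^4+ < Y^3+ < Sr^2+ < Rb^+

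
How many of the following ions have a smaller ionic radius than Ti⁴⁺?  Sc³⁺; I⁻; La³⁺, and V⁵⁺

1

Work out protons and electrons: V⁵⁺ (Z=23, 18 e⁻), Ti⁴⁺ (Z=22, 18 e⁻), Sc³⁺ (Z=21, 18 e⁻), La³⁺ (Z=57, 54 e⁻), I⁻ (Z=53, 54 e⁻). V⁵⁺ < Ti⁴⁺ (both 18 e⁻, Z=23>22); Ti⁴⁺ < Sc³⁺ (isoelectronic, higher Z=22 is smaller); Sc³⁺ < La³⁺ (same group, 2 shells fewer); La³⁺ < I⁻ (both 54 e⁻, Z=57>53).
Relative to Ti⁴⁺, the ions that are smaller are V⁵⁺. That's 1.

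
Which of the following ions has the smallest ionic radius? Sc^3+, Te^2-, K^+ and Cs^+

Electron counts and nuclear charges: Sc^3+ has 18 e⁻ (Z=21), K^+ has 18 e⁻ (Z=19), Cs^+ has 54 e⁻ (Z=55), Te^2- has 54 e⁻ (Z=52). Sc^3+ < K^+ (isoelectronic, higher Z=21 is smaller); K^+ < Cs^+ (same group, 2 shells fewer); Cs^+ < Te^2- (isoelectronic, higher Z=55 is smaller).

Sc^3+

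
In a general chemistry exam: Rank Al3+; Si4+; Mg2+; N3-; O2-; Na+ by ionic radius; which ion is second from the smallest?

Al3+

All of these have 10 electrons (isoelectronic). With the same electron cloud, the ion with the most protons pulls it in tightest. Nuclear charges: Si4+ (Z=14), Al3+ (Z=13), Mg2+ (Z=12), Na+ (Z=11), O2- (Z=8), N3- (Z=7). Highest Z is smallest.
Ordering: Si4+ < Al3+ < Mg2+ < Na+ < O2- < N3-. The second smallest is Al3+.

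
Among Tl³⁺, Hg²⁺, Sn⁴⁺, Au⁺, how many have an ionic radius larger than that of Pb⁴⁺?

3

Electron counts and nuclear charges: Sn⁴⁺: 46 e⁻, Z=50, Pb⁴⁺: 78 e⁻, Z=82, Tl³⁺: 78 e⁻, Z=81, Hg²⁺: 78 e⁻, Z=80, Au⁺: 78 e⁻, Z=79. Sn⁴⁺ < Pb⁴⁺ (same group, 1 shell fewer); Pb⁴⁺ < Tl³⁺ (both 78 e⁻, Z=82>81); Tl³⁺ < Hg²⁺ (isoelectronic, higher Z=81 is smaller); Hg²⁺ < Au⁺ (both 78 e⁻, Z=80>79).
Overall: Sn⁴⁺ < Pb⁴⁺ < Tl³⁺ < Hg²⁺ < Au⁺. Pb⁴⁺ has 1 below it and 3 above. That's 3.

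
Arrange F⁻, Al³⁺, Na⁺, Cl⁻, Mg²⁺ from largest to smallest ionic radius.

First list Z and electron count for each: Al³⁺ (Z=13, 10 e⁻), Mg²⁺ (Z=12, 10 e⁻), Na⁺ (Z=11, 10 e⁻), F⁻ (Z=9, 10 e⁻), Cl⁻ (Z=17, 18 e⁻). Al³⁺ < Mg²⁺ (both 10 e⁻, Z=13>12); Mg²⁺ < Na⁺ (isoelectronic, higher Z=12 is smaller); Na⁺ < F⁻ (both 10 e⁻, Z=11>9); F⁻ < Cl⁻ (same group, period 2 vs 3).

Cl⁻ > F⁻ > Na⁺ > Mg²⁺ > Al³⁺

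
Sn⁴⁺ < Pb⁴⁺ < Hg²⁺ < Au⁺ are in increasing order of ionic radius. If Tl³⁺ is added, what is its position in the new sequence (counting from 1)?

3

Work out protons and electrons: Sn⁴⁺: 46 e⁻, Z=50, Pb⁴⁺: 78 e⁻, Z=82, Tl³⁺: 78 e⁻, Z=81, Hg²⁺: 78 e⁻, Z=80, Au⁺: 78 e⁻, Z=79. Sn⁴⁺ < Pb⁴⁺ (same group, period 5 vs 6); Pb⁴⁺ < Tl³⁺ (both 78 e⁻, Z=82>81); Tl³⁺ < Hg²⁺ (both 78 e⁻, Z=81>80); Hg²⁺ < Au⁺ (both 78 e⁻, Z=80>79).
Merged order: Sn⁴⁺ < Pb⁴⁺ < Tl³⁺ < Hg²⁺ < Au⁺ — Tl³⁺ is number 3.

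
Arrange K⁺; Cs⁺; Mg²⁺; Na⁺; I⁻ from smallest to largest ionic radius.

Mg²⁺ < Na⁺ < K⁺ < Cs⁺ < I⁻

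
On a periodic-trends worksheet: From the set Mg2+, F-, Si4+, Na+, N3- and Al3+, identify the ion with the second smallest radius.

Al3+

All of these have 10 electrons (isoelectronic). With the same electron cloud, the ion with the most protons pulls it in tightest. Nuclear charges: Si4+ (Z=14), Al3+ (Z=13), Mg2+ (Z=12), Na+ (Z=11), F- (Z=9), N3- (Z=7). Highest Z is smallest.
Ordering: Si4+ < Al3+ < Mg2+ < Na+ < F- < N3-. The second smallest is Al3+.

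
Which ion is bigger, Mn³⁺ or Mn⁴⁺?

For a single element, ionic radius drops as positive charge rises — Mn⁴⁺ < Mn³⁺.

Mn³⁺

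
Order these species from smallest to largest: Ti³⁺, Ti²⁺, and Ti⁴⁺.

Ti⁴⁺ < Ti³⁺ < Ti²⁺

For a single element, ionic radius drops as positive charge rises — Ti⁴⁺ < Ti²⁺.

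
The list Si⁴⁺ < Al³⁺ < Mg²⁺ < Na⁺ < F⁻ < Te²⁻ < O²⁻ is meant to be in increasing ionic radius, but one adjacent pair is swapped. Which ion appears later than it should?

O²⁻

Scanning neighbour by neighbour, only Te²⁻/O²⁻ violates a trend: O²⁻ and Te²⁻ are in one column with the same charge; the lighter period-2 ion has 3 fewer shells and is smaller. That makes O²⁻ the one sitting a position late relative to where it belongs.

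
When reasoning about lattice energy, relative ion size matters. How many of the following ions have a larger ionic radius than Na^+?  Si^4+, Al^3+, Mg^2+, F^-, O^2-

2

Isoelectronic series (10 e⁻ each). Size is set by nuclear charge: more protons means a smaller ion. Si^4+ (Z=14), Al^3+ (Z=13), Mg^2+ (Z=12), Na^+ (Z=11), F^- (Z=9), O^2- (Z=8).
Placing each against Na^+: smaller — Si^4+, Al^3+, Mg^2+; larger — F^-, O^2-. That's 2.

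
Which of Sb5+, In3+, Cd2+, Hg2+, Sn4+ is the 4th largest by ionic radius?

First list Z and electron count for each: Sb5+ (Z=51, 46 e⁻), Sn4+ (Z=50, 46 e⁻), In3+ (Z=49, 46 e⁻), Cd2+ (Z=48, 46 e⁻), Hg2+ (Z=80, 78 e⁻). Sb5+ < Sn4+ (both 46 e⁻, Z=51>50); Sn4+ < In3+ (both 46 e⁻, Z=50>49); In3+ < Cd2+ (both 46 e⁻, Z=49>48); Cd2+ < Hg2+ (same group, period 5 vs 6).
Full ascending order: Sb5+ < Sn4+ < In3+ < Cd2+ < Hg2+. Counting from the largest, position 4 is Sn4+.

Sn4+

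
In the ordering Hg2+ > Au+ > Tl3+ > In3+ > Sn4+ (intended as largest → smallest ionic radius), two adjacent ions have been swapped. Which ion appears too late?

Scanning neighbour by neighbour, only Hg2+/Au+ violates a trend: Hg2+ and Au+ share 78 electrons; the higher nuclear charge on Hg (Z=80) contracts it more, so Hg2+ < Au+. That makes Au+ the one sitting a position late relative to where it belongs.

Au+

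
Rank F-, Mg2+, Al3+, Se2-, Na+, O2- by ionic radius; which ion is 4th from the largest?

First list Z and electron count for each: Al3+ (Z=13, 10 e⁻), Mg2+ (Z=12, 10 e⁻), Na+ (Z=11, 10 e⁻), F- (Z=9, 10 e⁻), O2- (Z=8, 10 e⁻), Se2- (Z=34, 36 e⁻). Al3+ < Mg2+ (isoelectronic, higher Z=13 is smaller); Mg2+ < Na+ (both 10 e⁻, Z=12>11); Na+ < F- (both 10 e⁻, Z=11>9); F- < O2- (isoelectronic, higher Z=9 is smaller); O2- < Se2- (same group, 2 shells fewer).
Full ascending order: Al3+ < Mg2+ < Na+ < F- < O2- < Se2-. Counting from the largest, position 4 is Na+.

Na+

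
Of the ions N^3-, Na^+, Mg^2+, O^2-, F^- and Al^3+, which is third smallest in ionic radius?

These species are isoelectronic with 10 electrons. The only difference is the number of protons: Al^3+ (Z=13), Mg^2+ (Z=12), Na^+ (Z=11), F^- (Z=9), O^2- (Z=8), N^3- (Z=7). The strongest nuclear pull (Al^3+) gives the smallest ion.
That gives Al^3+ < Mg^2+ < Na^+ < F^- < O^2- < N^3-. From the smallest end, number 3 is Na^+.

Na^+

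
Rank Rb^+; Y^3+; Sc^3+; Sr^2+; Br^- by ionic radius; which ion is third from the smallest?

Work out protons and electrons: Sc^3+ has 18 e⁻ (Z=21), Y^3+ has 36 e⁻ (Z=39), Sr^2+ has 36 e⁻ (Z=38), Rb^+ has 36 e⁻ (Z=37), Br^- has 36 e⁻ (Z=35). Sc^3+ < Y^3+ (same group, period 4 vs 5); Y^3+ < Sr^2+ (isoelectronic, higher Z=39 is smaller); Sr^2+ < Rb^+ (both 36 e⁻, Z=38>37); Rb^+ < Br^- (both 36 e⁻, Z=37>35).
Full ascending order: Sc^3+ < Y^3+ < Sr^2+ < Rb^+ < Br^-. Counting from the smallest, position 3 is Sr^2+.

Sr^2+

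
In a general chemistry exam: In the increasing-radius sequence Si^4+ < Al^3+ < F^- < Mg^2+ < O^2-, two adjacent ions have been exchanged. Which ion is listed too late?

Mg^2+

The pair F^-, Mg^2+ is the wrong way round — they are isoelectronic (10 e⁻) and Mg has more protons than F (12 vs 9), making Mg^2+ smaller. All other adjacent pairs agree with periodic trends, so Mg^2+ is the misplaced ion.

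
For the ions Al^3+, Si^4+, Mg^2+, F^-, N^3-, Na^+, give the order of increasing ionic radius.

Si^4+ < Al^3+ < Mg^2+ < Na^+ < F^- < N^3-

All of these have 10 electrons (isoelectronic). With the same electron cloud, the ion with the most protons pulls it in tightest. Nuclear charges: Si^4+ (Z=14), Al^3+ (Z=13), Mg^2+ (Z=12), Na^+ (Z=11), F^- (Z=9), N^3- (Z=7). Highest Z is smallest.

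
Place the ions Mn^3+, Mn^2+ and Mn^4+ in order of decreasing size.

Mn^2+ > Mn^3+ > Mn^4+

These are all Mn ions. Removing more electrons (higher positive charge) pulls the remaining electrons in closer, so Mn^4+ is smallest and Mn^2+ is largest.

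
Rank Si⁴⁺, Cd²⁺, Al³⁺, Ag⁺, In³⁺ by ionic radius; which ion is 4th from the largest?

Al³⁺

Electron counts and nuclear charges: Si⁴⁺ has 10 e⁻ (Z=14), Al³⁺ has 10 e⁻ (Z=13), In³⁺ has 46 e⁻ (Z=49), Cd²⁺ has 46 e⁻ (Z=48), Ag⁺ has 46 e⁻ (Z=47). Si⁴⁺ < Al³⁺ (isoelectronic, higher Z=14 is smaller); Al³⁺ < In³⁺ (same group, period 3 vs 5); In³⁺ < Cd²⁺ (both 46 e⁻, Z=49>48); Cd²⁺ < Ag⁺ (isoelectronic, higher Z=48 is smaller).
So the order is Si⁴⁺ < Al³⁺ < In³⁺ < Cd²⁺ < Ag⁺; the 4th-largest ion is Al³⁺.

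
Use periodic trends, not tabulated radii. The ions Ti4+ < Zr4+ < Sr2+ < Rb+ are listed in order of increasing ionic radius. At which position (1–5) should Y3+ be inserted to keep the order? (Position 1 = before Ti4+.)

3

Ti4+ has 18 e⁻ (Z=22), Zr4+ has 36 e⁻ (Z=40), Y3+ has 36 e⁻ (Z=39), Sr2+ has 36 e⁻ (Z=38), Rb+ has 36 e⁻ (Z=37). Ti4+ < Zr4+ (same group, period 4 vs 5); Zr4+ < Y3+ (both 36 e⁻, Z=40>39); Y3+ < Sr2+ (both 36 e⁻, Z=39>38); Sr2+ < Rb+ (both 36 e⁻, Z=38>37).
Putting Y3+ in gives Ti4+ < Zr4+ < Y3+ < Sr2+ < Rb+; it lands at slot 3.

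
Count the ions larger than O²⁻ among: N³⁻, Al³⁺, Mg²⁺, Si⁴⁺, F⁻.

All of these have 10 electrons (isoelectronic). With the same electron cloud, the ion with the most protons pulls it in tightest. Nuclear charges: Si⁴⁺ (Z=14), Al³⁺ (Z=13), Mg²⁺ (Z=12), F⁻ (Z=9), O²⁻ (Z=8), N³⁻ (Z=7). Highest Z is smallest.
Ordering all of them (including O²⁻) by radius gives Si⁴⁺ < Al³⁺ < Mg²⁺ < F⁻ < O²⁻ < N³⁻. So 1 is larger.

1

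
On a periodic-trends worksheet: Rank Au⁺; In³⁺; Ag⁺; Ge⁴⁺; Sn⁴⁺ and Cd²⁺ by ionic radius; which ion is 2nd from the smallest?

Sn⁴⁺

Ge⁴⁺: 28 e⁻, Z=32, Sn⁴⁺: 46 e⁻, Z=50, In³⁺: 46 e⁻, Z=49, Cd²⁺: 46 e⁻, Z=48, Ag⁺: 46 e⁻, Z=47, Au⁺: 78 e⁻, Z=79. Ge⁴⁺ < Sn⁴⁺ (same group, 1 shell fewer); Sn⁴⁺ < In³⁺ (isoelectronic, higher Z=50 is smaller); In³⁺ < Cd²⁺ (isoelectronic, higher Z=49 is smaller); Cd²⁺ < Ag⁺ (isoelectronic, higher Z=48 is smaller); Ag⁺ < Au⁺ (same group, period 5 vs 6).
So the order is Ge⁴⁺ < Sn⁴⁺ < In³⁺ < Cd²⁺ < Ag⁺ < Au⁺; the 2nd-smallest ion is Sn⁴⁺.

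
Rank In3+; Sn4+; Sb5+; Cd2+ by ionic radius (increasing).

Sb5+ < Sn4+ < In3+ < Cd2+

Each ion has 46 electrons. The ranking follows nuclear charge in reverse — greater Z gives a smaller radius. Sb5+ (Z=51), Sn4+ (Z=50), In3+ (Z=49), Cd2+ (Z=48).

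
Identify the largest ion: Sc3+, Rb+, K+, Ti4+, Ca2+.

Rb+

Ti4+: 18 e⁻, Z=22, Sc3+: 18 e⁻, Z=21, Ca2+: 18 e⁻, Z=20, K+: 18 e⁻, Z=19, Rb+: 36 e⁻, Z=37. Ti4+ < Sc3+ (both 18 e⁻, Z=22>21); Sc3+ < Ca2+ (isoelectronic, higher Z=21 is smaller); Ca2+ < K+ (isoelectronic, higher Z=20 is smaller); K+ < Rb+ (same group, period 4 vs 5).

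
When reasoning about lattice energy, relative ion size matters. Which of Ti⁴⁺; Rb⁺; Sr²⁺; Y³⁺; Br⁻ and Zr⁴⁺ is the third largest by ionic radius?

Sr²⁺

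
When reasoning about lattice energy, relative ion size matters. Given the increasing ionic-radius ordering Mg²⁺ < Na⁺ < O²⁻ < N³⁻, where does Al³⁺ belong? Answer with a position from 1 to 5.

Each ion has 10 electrons. The ranking follows nuclear charge in reverse — greater Z gives a smaller radius. Al³⁺ (Z=13), Mg²⁺ (Z=12), Na⁺ (Z=11), O²⁻ (Z=8), N³⁻ (Z=7).
With Al³⁺ included the full order is Al³⁺ < Mg²⁺ < Na⁺ < O²⁻ < N³⁻, so it takes position 1.

1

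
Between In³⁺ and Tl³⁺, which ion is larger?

Tl³⁺

Same group, same charge. Going down the group adds an extra shell of electrons, so the ion gets larger: In³⁺ is highest in the group and smallest.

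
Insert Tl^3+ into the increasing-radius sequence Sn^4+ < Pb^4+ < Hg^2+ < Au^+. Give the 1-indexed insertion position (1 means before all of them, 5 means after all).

Work out protons and electrons: Sn^4+ has 46 e⁻ (Z=50), Pb^4+ has 78 e⁻ (Z=82), Tl^3+ has 78 e⁻ (Z=81), Hg^2+ has 78 e⁻ (Z=80), Au^+ has 78 e⁻ (Z=79). Sn^4+ < Pb^4+ (same group, period 5 vs 6); Pb^4+ < Tl^3+ (isoelectronic, higher Z=82 is smaller); Tl^3+ < Hg^2+ (isoelectronic, higher Z=81 is smaller); Hg^2+ < Au^+ (isoelectronic, higher Z=80 is smaller).
Merged order: Sn^4+ < Pb^4+ < Tl^3+ < Hg^2+ < Au^+ — Tl^3+ is number 3.

3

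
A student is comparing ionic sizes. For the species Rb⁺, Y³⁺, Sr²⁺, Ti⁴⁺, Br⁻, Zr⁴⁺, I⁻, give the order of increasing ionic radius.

Ti⁴⁺ < Zr⁴⁺ < Y³⁺ < Sr²⁺ < Rb⁺ < Br⁻ < I⁻

Electron counts and nuclear charges: Ti⁴⁺ (Z=22, 18 e⁻), Zr⁴⁺ (Z=40, 36 e⁻), Y³⁺ (Z=39, 36 e⁻), Sr²⁺ (Z=38, 36 e⁻), Rb⁺ (Z=37, 36 e⁻), Br⁻ (Z=35, 36 e⁻), I⁻ (Z=53, 54 e⁻). Ti⁴⁺ < Zr⁴⁺ (same group, 1 shell fewer); Zr⁴⁺ < Y³⁺ (isoelectronic, higher Z=40 is smaller); Y³⁺ < Sr²⁺ (both 36 e⁻, Z=39>38); Sr²⁺ < Rb⁺ (both 36 e⁻, Z=38>37); Rb⁺ < Br⁻ (isoelectronic, higher Z=37 is smaller); Br⁻ < I⁻ (same group, period 4 vs 5).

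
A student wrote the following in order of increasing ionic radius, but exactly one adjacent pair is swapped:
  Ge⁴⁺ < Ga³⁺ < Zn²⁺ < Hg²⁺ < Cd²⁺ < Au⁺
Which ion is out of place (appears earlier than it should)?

Check each adjacent pair. Hg²⁺ and Cd²⁺ are reversed: same group and charge — period 5 sits above period 6, so Cd²⁺ is smaller. No other neighbouring pair contradicts the periodic trends, so Hg²⁺ is the ion listed too early.

Hg²⁺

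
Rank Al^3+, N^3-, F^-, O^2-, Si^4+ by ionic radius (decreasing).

N^3- > O^2- > F^- > Al^3+ > Si^4+

All of these have 10 electrons (isoelectronic). With the same electron cloud, the ion with the most protons pulls it in tightest. Nuclear charges: Si^4+ (Z=14), Al^3+ (Z=13), F^- (Z=9), O^2- (Z=8), N^3- (Z=7). Highest Z is smallest.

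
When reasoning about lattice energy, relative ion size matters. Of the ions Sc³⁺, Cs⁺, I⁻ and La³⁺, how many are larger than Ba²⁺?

Electron counts and nuclear charges: Sc³⁺ has 18 e⁻ (Z=21), La³⁺ has 54 e⁻ (Z=57), Ba²⁺ has 54 e⁻ (Z=56), Cs⁺ has 54 e⁻ (Z=55), I⁻ has 54 e⁻ (Z=53). Sc³⁺ < La³⁺ (same group, period 4 vs 6); La³⁺ < Ba²⁺ (both 54 e⁻, Z=57>56); Ba²⁺ < Cs⁺ (both 54 e⁻, Z=56>55); Cs⁺ < I⁻ (both 54 e⁻, Z=55>53).
Overall: Sc³⁺ < La³⁺ < Ba²⁺ < Cs⁺ < I⁻. Ba²⁺ has 2 below it and 2 above. That's 2.

2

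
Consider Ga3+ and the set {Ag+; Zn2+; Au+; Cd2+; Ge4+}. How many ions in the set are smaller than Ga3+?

1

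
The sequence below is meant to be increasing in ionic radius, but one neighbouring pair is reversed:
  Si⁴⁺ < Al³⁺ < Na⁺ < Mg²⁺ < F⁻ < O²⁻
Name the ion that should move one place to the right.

The pair Na⁺, Mg²⁺ is the wrong way round — they are isoelectronic (10 e⁻) and Mg has more protons than Na (12 vs 11), making Mg²⁺ smaller. All other adjacent pairs agree with periodic trends, so Na⁺ is the misplaced ion.

Na⁺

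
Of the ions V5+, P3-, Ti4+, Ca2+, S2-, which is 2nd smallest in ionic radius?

Isoelectronic series (18 e⁻ each). Size is set by nuclear charge: more protons means a smaller ion. V5+ (Z=23), Ti4+ (Z=22), Ca2+ (Z=20), S2- (Z=16), P3- (Z=15).
Full ascending order: V5+ < Ti4+ < Ca2+ < S2- < P3-. Counting from the smallest, position 2 is Ti4+.

Ti4+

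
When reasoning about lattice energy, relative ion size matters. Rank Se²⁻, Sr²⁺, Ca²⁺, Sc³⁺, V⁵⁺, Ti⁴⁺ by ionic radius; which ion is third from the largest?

Ca²⁺

Work out protons and electrons: V⁵⁺: 18 e⁻, Z=23, Ti⁴⁺: 18 e⁻, Z=22, Sc³⁺: 18 e⁻, Z=21, Ca²⁺: 18 e⁻, Z=20, Sr²⁺: 36 e⁻, Z=38, Se²⁻: 36 e⁻, Z=34. V⁵⁺ < Ti⁴⁺ (both 18 e⁻, Z=23>22); Ti⁴⁺ < Sc³⁺ (both 18 e⁻, Z=22>21); Sc³⁺ < Ca²⁺ (both 18 e⁻, Z=21>20); Ca²⁺ < Sr²⁺ (same group, 1 shell fewer); Sr²⁺ < Se²⁻ (both 36 e⁻, Z=38>34).
So the order is V⁵⁺ < Ti⁴⁺ < Sc³⁺ < Ca²⁺ < Sr²⁺ < Se²⁻; the 3rd-largest ion is Ca²⁺.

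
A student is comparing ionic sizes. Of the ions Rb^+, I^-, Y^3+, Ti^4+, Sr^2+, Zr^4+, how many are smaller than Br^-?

5

Work out protons and electrons: Ti^4+ (Z=22, 18 e⁻), Zr^4+ (Z=40, 36 e⁻), Y^3+ (Z=39, 36 e⁻), Sr^2+ (Z=38, 36 e⁻), Rb^+ (Z=37, 36 e⁻), Br^- (Z=35, 36 e⁻), I^- (Z=53, 54 e⁻). Ti^4+ < Zr^4+ (same group, period 4 vs 5); Zr^4+ < Y^3+ (isoelectronic, higher Z=40 is smaller); Y^3+ < Sr^2+ (isoelectronic, higher Z=39 is smaller); Sr^2+ < Rb^+ (both 36 e⁻, Z=38>37); Rb^+ < Br^- (isoelectronic, higher Z=37 is smaller); Br^- < I^- (same group, 1 shell fewer).
Ordering all of them (including Br^-) by radius gives Ti^4+ < Zr^4+ < Y^3+ < Sr^2+ < Rb^+ < Br^- < I^-. So 5 are smaller.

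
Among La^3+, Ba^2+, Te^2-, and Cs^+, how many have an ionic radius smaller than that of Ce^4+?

0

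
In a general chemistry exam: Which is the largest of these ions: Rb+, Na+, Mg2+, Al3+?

Electron counts and nuclear charges: Al3+: 10 e⁻, Z=13, Mg2+: 10 e⁻, Z=12, Na+: 10 e⁻, Z=11, Rb+: 36 e⁻, Z=37. Al3+ < Mg2+ (isoelectronic, higher Z=13 is smaller); Mg2+ < Na+ (isoelectronic, higher Z=12 is smaller); Na+ < Rb+ (same group, period 3 vs 5).

Rb+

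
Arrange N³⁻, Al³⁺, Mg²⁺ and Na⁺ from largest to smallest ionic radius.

N³⁻ > Na⁺ > Mg²⁺ > Al³⁺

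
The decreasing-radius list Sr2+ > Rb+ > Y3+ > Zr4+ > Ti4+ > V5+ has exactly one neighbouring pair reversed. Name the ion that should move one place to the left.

Rb+

Compare adjacent ions: Sr2+ and Rb+ share 36 electrons; the higher nuclear charge on Sr (Z=38) contracts it more, so Sr2+ < Rb+ — yet in this decreasing list Sr2+ sits before Rb+. Nothing else is reversed, so Rb+ should move one place to the left.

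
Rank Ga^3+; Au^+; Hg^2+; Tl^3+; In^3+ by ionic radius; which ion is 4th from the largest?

Tabulating Z and e⁻: Ga^3+ (Z=31, 28 e⁻), In^3+ (Z=49, 46 e⁻), Tl^3+ (Z=81, 78 e⁻), Hg^2+ (Z=80, 78 e⁻), Au^+ (Z=79, 78 e⁻). Ga^3+ < In^3+ (same group, period 4 vs 5); In^3+ < Tl^3+ (same group, period 5 vs 6); Tl^3+ < Hg^2+ (isoelectronic, higher Z=81 is smaller); Hg^2+ < Au^+ (isoelectronic, higher Z=80 is smaller).
So the order is Ga^3+ < In^3+ < Tl^3+ < Hg^2+ < Au^+; the 4th-largest ion is In^3+.

In^3+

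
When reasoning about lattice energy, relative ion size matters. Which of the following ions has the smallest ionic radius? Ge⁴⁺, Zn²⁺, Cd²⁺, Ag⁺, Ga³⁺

Ge⁴⁺

First list Z and electron count for each: Ge⁴⁺: 28 e⁻, Z=32, Ga³⁺: 28 e⁻, Z=31, Zn²⁺: 28 e⁻, Z=30, Cd²⁺: 46 e⁻, Z=48, Ag⁺: 46 e⁻, Z=47. Ge⁴⁺ < Ga³⁺ (both 28 e⁻, Z=32>31); Ga³⁺ < Zn²⁺ (isoelectronic, higher Z=31 is smaller); Zn²⁺ < Cd²⁺ (same group, 1 shell fewer); Cd²⁺ < Ag⁺ (both 46 e⁻, Z=48>47).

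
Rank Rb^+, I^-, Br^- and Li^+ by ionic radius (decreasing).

I^- > Br^- > Rb^+ > Li^+

Tabulating Z and e⁻: Li^+: 2 e⁻, Z=3, Rb^+: 36 e⁻, Z=37, Br^-: 36 e⁻, Z=35, I^-: 54 e⁻, Z=53. Li^+ < Rb^+ (same group, period 2 vs 5); Rb^+ < Br^- (isoelectronic, higher Z=37 is smaller); Br^- < I^- (same group, 1 shell fewer).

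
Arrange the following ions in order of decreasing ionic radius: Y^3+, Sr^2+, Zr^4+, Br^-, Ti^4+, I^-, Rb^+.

I^- > Br^- > Rb^+ > Sr^2+ > Y^3+ > Zr^4+ > Ti^4+

Tabulating Z and e⁻: Ti^4+: 18 e⁻, Z=22, Zr^4+: 36 e⁻, Z=40, Y^3+: 36 e⁻, Z=39, Sr^2+: 36 e⁻, Z=38, Rb^+: 36 e⁻, Z=37, Br^-: 36 e⁻, Z=35, I^-: 54 e⁻, Z=53. Ti^4+ < Zr^4+ (same group, 1 shell fewer); Zr^4+ < Y^3+ (isoelectronic, higher Z=40 is smaller); Y^3+ < Sr^2+ (both 36 e⁻, Z=39>38); Sr^2+ < Rb^+ (isoelectronic, higher Z=38 is smaller); Rb^+ < Br^- (both 36 e⁻, Z=37>35); Br^- < I^- (same group, period 4 vs 5).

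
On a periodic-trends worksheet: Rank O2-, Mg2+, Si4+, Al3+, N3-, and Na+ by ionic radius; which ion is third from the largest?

Na+

These species are isoelectronic with 10 electrons. The only difference is the number of protons: Si4+ (Z=14), Al3+ (Z=13), Mg2+ (Z=12), Na+ (Z=11), O2- (Z=8), N3- (Z=7). The strongest nuclear pull (Si4+) gives the smallest ion.
So the order is Si4+ < Al3+ < Mg2+ < Na+ < O2- < N3-; the 3rd-largest ion is Na+.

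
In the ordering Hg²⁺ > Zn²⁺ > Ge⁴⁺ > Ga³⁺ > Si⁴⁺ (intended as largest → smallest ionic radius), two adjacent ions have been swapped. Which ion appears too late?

Scanning neighbour by neighbour, only Ge⁴⁺/Ga³⁺ violates a trend: they are isoelectronic (28 e⁻) and Ge has more protons than Ga (32 vs 31), making Ge⁴⁺ smaller. That makes Ga³⁺ the one sitting a position late relative to where it belongs.

Ga³⁺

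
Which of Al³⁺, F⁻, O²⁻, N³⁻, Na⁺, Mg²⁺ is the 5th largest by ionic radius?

All of these have 10 electrons (isoelectronic). With the same electron cloud, the ion with the most protons pulls it in tightest. Nuclear charges: Al³⁺ (Z=13), Mg²⁺ (Z=12), Na⁺ (Z=11), F⁻ (Z=9), O²⁻ (Z=8), N³⁻ (Z=7). Highest Z is smallest.
That gives Al³⁺ < Mg²⁺ < Na⁺ < F⁻ < O²⁻ < N³⁻. From the largest end, number 5 is Mg²⁺.

Mg²⁺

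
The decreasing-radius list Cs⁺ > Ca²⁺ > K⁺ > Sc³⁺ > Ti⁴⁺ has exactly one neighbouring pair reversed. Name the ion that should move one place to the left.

Compare adjacent ions: Ca²⁺ and K⁺ share 18 electrons; the higher nuclear charge on Ca (Z=20) contracts it more, so Ca²⁺ < K⁺ — yet in this decreasing list Ca²⁺ sits before K⁺. Nothing else is reversed, so K⁺ should move one place to the left.

K⁺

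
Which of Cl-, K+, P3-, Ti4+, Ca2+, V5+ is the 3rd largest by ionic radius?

Isoelectronic series (18 e⁻ each). Size is set by nuclear charge: more protons means a smaller ion. V5+ (Z=23), Ti4+ (Z=22), Ca2+ (Z=20), K+ (Z=19), Cl- (Z=17), P3- (Z=15).
So the order is V5+ < Ti4+ < Ca2+ < K+ < Cl- < P3-; the 3rd-largest ion is K+.

K+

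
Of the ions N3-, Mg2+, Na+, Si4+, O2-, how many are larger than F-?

2

Isoelectronic series (10 e⁻ each). Size is set by nuclear charge: more protons means a smaller ion. Si4+ (Z=14), Mg2+ (Z=12), Na+ (Z=11), F- (Z=9), O2- (Z=8), N3- (Z=7).
Relative to F-, the ions that are larger are O2-, N3-. Count: 2.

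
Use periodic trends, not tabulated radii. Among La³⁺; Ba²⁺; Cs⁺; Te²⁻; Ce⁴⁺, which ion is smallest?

Ce⁴⁺

Isoelectronic series (54 e⁻ each). Size is set by nuclear charge: more protons means a smaller ion. Ce⁴⁺ (Z=58), La³⁺ (Z=57), Ba²⁺ (Z=56), Cs⁺ (Z=55), Te²⁻ (Z=52).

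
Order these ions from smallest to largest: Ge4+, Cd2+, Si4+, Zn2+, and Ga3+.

Si4+ < Ge4+ < Ga3+ < Zn2+ < Cd2+

Electron counts and nuclear charges: Si4+ (Z=14, 10 e⁻), Ge4+ (Z=32, 28 e⁻), Ga3+ (Z=31, 28 e⁻), Zn2+ (Z=30, 28 e⁻), Cd2+ (Z=48, 46 e⁻). Si4+ < Ge4+ (same group, 1 shell fewer); Ge4+ < Ga3+ (both 28 e⁻, Z=32>31); Ga3+ < Zn2+ (isoelectronic, higher Z=31 is smaller); Zn2+ < Cd2+ (same group, period 4 vs 5).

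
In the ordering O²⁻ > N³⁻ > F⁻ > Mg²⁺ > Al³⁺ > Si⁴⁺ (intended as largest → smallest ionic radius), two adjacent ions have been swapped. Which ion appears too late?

The pair O²⁻, N³⁻ is the wrong way round — O²⁻ and N³⁻ share 10 electrons; the higher nuclear charge on O (Z=8) contracts it more, so O²⁻ < N³⁻. All other adjacent pairs agree with periodic trends, so N³⁻ is the misplaced ion.

N³⁻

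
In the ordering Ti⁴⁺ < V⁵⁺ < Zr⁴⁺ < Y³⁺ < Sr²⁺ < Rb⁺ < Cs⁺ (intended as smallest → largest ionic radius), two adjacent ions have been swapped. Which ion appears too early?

Ti⁴⁺

Scanning neighbour by neighbour, only Ti⁴⁺/V⁵⁺ violates a trend: both have 18 electrons but Z(V)=23 > Z(Ti)=22, so V⁵⁺ should be the smaller of the two. That makes Ti⁴⁺ the one sitting a position early relative to where it belongs.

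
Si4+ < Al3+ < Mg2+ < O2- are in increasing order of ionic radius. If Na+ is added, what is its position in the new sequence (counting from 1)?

Isoelectronic series (10 e⁻ each). Size is set by nuclear charge: more protons means a smaller ion. Si4+ (Z=14), Al3+ (Z=13), Mg2+ (Z=12), Na+ (Z=11), O2- (Z=8).
The complete sequence is Si4+ < Al3+ < Mg2+ < Na+ < O2-. Na+ sits at position 4.

4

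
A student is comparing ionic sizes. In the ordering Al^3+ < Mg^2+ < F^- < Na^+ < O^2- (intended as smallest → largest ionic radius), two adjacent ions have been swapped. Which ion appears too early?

F^-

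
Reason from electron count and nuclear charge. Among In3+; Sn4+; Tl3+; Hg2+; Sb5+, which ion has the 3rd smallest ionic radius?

Electron counts and nuclear charges: Sb5+ has 46 e⁻ (Z=51), Sn4+ has 46 e⁻ (Z=50), In3+ has 46 e⁻ (Z=49), Tl3+ has 78 e⁻ (Z=81), Hg2+ has 78 e⁻ (Z=80). Sb5+ < Sn4+ (both 46 e⁻, Z=51>50); Sn4+ < In3+ (isoelectronic, higher Z=50 is smaller); In3+ < Tl3+ (same group, 1 shell fewer); Tl3+ < Hg2+ (both 78 e⁻, Z=81>80).
So the order is Sb5+ < Sn4+ < In3+ < Tl3+ < Hg2+; the 3rd-smallest ion is In3+.

In3+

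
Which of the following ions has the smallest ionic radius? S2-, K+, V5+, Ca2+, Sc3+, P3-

These species are isoelectronic with 18 electrons. The only difference is the number of protons: V5+ (Z=23), Sc3+ (Z=21), Ca2+ (Z=20), K+ (Z=19), S2- (Z=16), P3- (Z=15). The strongest nuclear pull (V5+) gives the smallest ion.

V5+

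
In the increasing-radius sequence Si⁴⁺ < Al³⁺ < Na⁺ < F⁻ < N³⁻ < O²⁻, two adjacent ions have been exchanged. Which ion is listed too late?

Check each adjacent pair. N³⁻ and O²⁻ are reversed: O²⁻ and N³⁻ share 10 electrons; the higher nuclear charge on O (Z=8) contracts it more, so O²⁻ < N³⁻. No other neighbouring pair contradicts the periodic trends, so O²⁻ is the ion listed too late.

O²⁻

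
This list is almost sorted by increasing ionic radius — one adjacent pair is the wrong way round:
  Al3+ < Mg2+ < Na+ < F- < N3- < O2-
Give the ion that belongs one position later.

N3-

Check each adjacent pair. N3- and O2- are reversed: O2- and N3- share 10 electrons; the higher nuclear charge on O (Z=8) contracts it more, so O2- < N3-. No other neighbouring pair contradicts the periodic trends, so N3- is the ion listed too early.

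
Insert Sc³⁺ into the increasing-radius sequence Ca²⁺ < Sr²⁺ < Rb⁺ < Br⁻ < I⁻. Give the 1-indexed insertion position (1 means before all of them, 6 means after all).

1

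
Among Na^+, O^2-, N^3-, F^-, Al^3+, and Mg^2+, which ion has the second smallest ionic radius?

Mg^2+

These species are isoelectronic with 10 electrons. The only difference is the number of protons: Al^3+ (Z=13), Mg^2+ (Z=12), Na^+ (Z=11), F^- (Z=9), O^2- (Z=8), N^3- (Z=7). The strongest nuclear pull (Al^3+) gives the smallest ion.
That gives Al^3+ < Mg^2+ < Na^+ < F^- < O^2- < N^3-. From the smallest end, number 2 is Mg^2+.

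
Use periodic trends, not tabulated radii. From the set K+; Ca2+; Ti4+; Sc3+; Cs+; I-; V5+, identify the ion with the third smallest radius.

Sc3+

V5+ (Z=23, 18 e⁻), Ti4+ (Z=22, 18 e⁻), Sc3+ (Z=21, 18 e⁻), Ca2+ (Z=20, 18 e⁻), K+ (Z=19, 18 e⁻), Cs+ (Z=55, 54 e⁻), I- (Z=53, 54 e⁻). V5+ < Ti4+ (isoelectronic, higher Z=23 is smaller); Ti4+ < Sc3+ (isoelectronic, higher Z=22 is smaller); Sc3+ < Ca2+ (both 18 e⁻, Z=21>20); Ca2+ < K+ (both 18 e⁻, Z=20>19); K+ < Cs+ (same group, 2 shells fewer); Cs+ < I- (both 54 e⁻, Z=55>53).
Full ascending order: V5+ < Ti4+ < Sc3+ < Ca2+ < K+ < Cs+ < I-. Counting from the smallest, position 3 is Sc3+.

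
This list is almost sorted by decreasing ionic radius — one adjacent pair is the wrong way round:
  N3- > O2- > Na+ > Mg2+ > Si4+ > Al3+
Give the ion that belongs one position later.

Si4+

Check each adjacent pair. Si4+ and Al3+ are reversed: Si4+ and Al3+ share 10 electrons; the higher nuclear charge on Si (Z=14) contracts it more, so Si4+ < Al3+. No other neighbouring pair contradicts the periodic trends, so Si4+ is the ion listed too early.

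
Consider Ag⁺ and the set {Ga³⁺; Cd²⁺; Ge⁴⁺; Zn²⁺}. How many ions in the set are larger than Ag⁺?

0

Electron counts and nuclear charges: Ge⁴⁺ (Z=32, 28 e⁻), Ga³⁺ (Z=31, 28 e⁻), Zn²⁺ (Z=30, 28 e⁻), Cd²⁺ (Z=48, 46 e⁻), Ag⁺ (Z=47, 46 e⁻). Ge⁴⁺ < Ga³⁺ (isoelectronic, higher Z=32 is smaller); Ga³⁺ < Zn²⁺ (both 28 e⁻, Z=31>30); Zn²⁺ < Cd²⁺ (same group, period 4 vs 5); Cd²⁺ < Ag⁺ (both 46 e⁻, Z=48>47).
Overall: Ge⁴⁺ < Ga³⁺ < Zn²⁺ < Cd²⁺ < Ag⁺. Ag⁺ has 4 below it and 0 above. So 0 are larger.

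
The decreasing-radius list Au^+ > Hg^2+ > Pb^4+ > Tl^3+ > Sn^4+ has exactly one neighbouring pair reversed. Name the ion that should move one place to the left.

Tl^3+

Scanning neighbour by neighbour, only Pb^4+/Tl^3+ violates a trend: Pb^4+ and Tl^3+ share 78 electrons; the higher nuclear charge on Pb (Z=82) contracts it more, so Pb^4+ < Tl^3+. That makes Tl^3+ the one sitting a position late relative to where it belongs.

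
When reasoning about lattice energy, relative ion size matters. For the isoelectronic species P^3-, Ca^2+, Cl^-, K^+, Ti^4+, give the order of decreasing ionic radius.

These species are isoelectronic with 18 electrons. The only difference is the number of protons: Ti^4+ (Z=22), Ca^2+ (Z=20), K^+ (Z=19), Cl^- (Z=17), P^3- (Z=15). The strongest nuclear pull (Ti^4+) gives the smallest ion.

P^3- > Cl^- > K^+ > Ca^2+ > Ti^4+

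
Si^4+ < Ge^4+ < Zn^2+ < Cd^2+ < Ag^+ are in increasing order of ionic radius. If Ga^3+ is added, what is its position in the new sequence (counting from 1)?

Work out protons and electrons: Si^4+ has 10 e⁻ (Z=14), Ge^4+ has 28 e⁻ (Z=32), Ga^3+ has 28 e⁻ (Z=31), Zn^2+ has 28 e⁻ (Z=30), Cd^2+ has 46 e⁻ (Z=48), Ag^+ has 46 e⁻ (Z=47). Si^4+ < Ge^4+ (same group, period 3 vs 4); Ge^4+ < Ga^3+ (both 28 e⁻, Z=32>31); Ga^3+ < Zn^2+ (isoelectronic, higher Z=31 is smaller); Zn^2+ < Cd^2+ (same group, period 4 vs 5); Cd^2+ < Ag^+ (isoelectronic, higher Z=48 is smaller).
Putting Ga^3+ in gives Si^4+ < Ge^4+ < Ga^3+ < Zn^2+ < Cd^2+ < Ag^+; it lands at slot 3.

3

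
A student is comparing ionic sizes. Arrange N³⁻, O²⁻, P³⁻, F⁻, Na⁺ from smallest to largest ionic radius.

Work out protons and electrons: Na⁺ (Z=11, 10 e⁻), F⁻ (Z=9, 10 e⁻), O²⁻ (Z=8, 10 e⁻), N³⁻ (Z=7, 10 e⁻), P³⁻ (Z=15, 18 e⁻). Na⁺ < F⁻ (isoelectronic, higher Z=11 is smaller); F⁻ < O²⁻ (isoelectronic, higher Z=9 is smaller); O²⁻ < N³⁻ (both 10 e⁻, Z=8>7); N³⁻ < P³⁻ (same group, 1 shell fewer).

Na⁺ < F⁻ < O²⁻ < N³⁻ < P³⁻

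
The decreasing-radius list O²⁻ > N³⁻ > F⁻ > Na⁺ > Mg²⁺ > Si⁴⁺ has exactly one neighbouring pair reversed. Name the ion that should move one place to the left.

N³⁻

The pair O²⁻, N³⁻ is the wrong way round — both have 10 electrons but Z(O)=8 > Z(N)=7, so O²⁻ should be the smaller of the two. All other adjacent pairs agree with periodic trends, so N³⁻ is the misplaced ion.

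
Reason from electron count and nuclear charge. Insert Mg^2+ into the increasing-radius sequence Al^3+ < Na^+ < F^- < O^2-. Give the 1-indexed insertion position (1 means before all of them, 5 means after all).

2

Each ion has 10 electrons. The ranking follows nuclear charge in reverse — greater Z gives a smaller radius. Al^3+ (Z=13), Mg^2+ (Z=12), Na^+ (Z=11), F^- (Z=9), O^2- (Z=8).
With Mg^2+ included the full order is Al^3+ < Mg^2+ < Na^+ < F^- < O^2-, so it takes position 2.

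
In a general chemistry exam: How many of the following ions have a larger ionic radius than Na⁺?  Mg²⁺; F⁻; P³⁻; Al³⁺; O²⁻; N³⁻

4

Work out protons and electrons: Al³⁺: 10 e⁻, Z=13, Mg²⁺: 10 e⁻, Z=12, Na⁺: 10 e⁻, Z=11, F⁻: 10 e⁻, Z=9, O²⁻: 10 e⁻, Z=8, N³⁻: 10 e⁻, Z=7, P³⁻: 18 e⁻, Z=15. Al³⁺ < Mg²⁺ (both 10 e⁻, Z=13>12); Mg²⁺ < Na⁺ (both 10 e⁻, Z=12>11); Na⁺ < F⁻ (isoelectronic, higher Z=11 is smaller); F⁻ < O²⁻ (isoelectronic, higher Z=9 is smaller); O²⁻ < N³⁻ (isoelectronic, higher Z=8 is smaller); N³⁻ < P³⁻ (same group, period 2 vs 3).
Overall: Al³⁺ < Mg²⁺ < Na⁺ < F⁻ < O²⁻ < N³⁻ < P³⁻. Na⁺ has 2 below it and 4 above. That's 4.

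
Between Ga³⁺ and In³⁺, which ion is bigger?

These ions sit in one column with identical charge. Each step down the periodic table adds a principal shell, increasing the radius.

In³⁺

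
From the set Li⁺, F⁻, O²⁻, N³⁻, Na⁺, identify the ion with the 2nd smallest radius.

Na⁺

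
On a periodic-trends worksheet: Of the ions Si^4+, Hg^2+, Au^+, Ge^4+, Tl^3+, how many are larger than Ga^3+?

3

First list Z and electron count for each: Si^4+: 10 e⁻, Z=14, Ge^4+: 28 e⁻, Z=32, Ga^3+: 28 e⁻, Z=31, Tl^3+: 78 e⁻, Z=81, Hg^2+: 78 e⁻, Z=80, Au^+: 78 e⁻, Z=79. Si^4+ < Ge^4+ (same group, 1 shell fewer); Ge^4+ < Ga^3+ (isoelectronic, higher Z=32 is smaller); Ga^3+ < Tl^3+ (same group, period 4 vs 6); Tl^3+ < Hg^2+ (isoelectronic, higher Z=81 is smaller); Hg^2+ < Au^+ (both 78 e⁻, Z=80>79).
Relative to Ga^3+, the ions that are larger are Tl^3+, Hg^2+, Au^+. Count: 3.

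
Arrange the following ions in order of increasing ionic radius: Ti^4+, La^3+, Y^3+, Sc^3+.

Ti^4+ < Sc^3+ < Y^3+ < La^3+

First list Z and electron count for each: Ti^4+: 18 e⁻, Z=22, Sc^3+: 18 e⁻, Z=21, Y^3+: 36 e⁻, Z=39, La^3+: 54 e⁻, Z=57. Ti^4+ < Sc^3+ (isoelectronic, higher Z=22 is smaller); Sc^3+ < Y^3+ (same group, period 4 vs 5); Y^3+ < La^3+ (same group, period 5 vs 6).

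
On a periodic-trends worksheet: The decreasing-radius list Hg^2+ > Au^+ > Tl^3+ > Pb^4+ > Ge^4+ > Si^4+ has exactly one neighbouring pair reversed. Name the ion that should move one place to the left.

Au^+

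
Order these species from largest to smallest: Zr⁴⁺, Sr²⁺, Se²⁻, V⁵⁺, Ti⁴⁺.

Se²⁻ > Sr²⁺ > Zr⁴⁺ > Ti⁴⁺ > V⁵⁺

Electron counts and nuclear charges: V⁵⁺ (Z=23, 18 e⁻), Ti⁴⁺ (Z=22, 18 e⁻), Zr⁴⁺ (Z=40, 36 e⁻), Sr²⁺ (Z=38, 36 e⁻), Se²⁻ (Z=34, 36 e⁻). V⁵⁺ < Ti⁴⁺ (isoelectronic, higher Z=23 is smaller); Ti⁴⁺ < Zr⁴⁺ (same group, 1 shell fewer); Zr⁴⁺ < Sr²⁺ (isoelectronic, higher Z=40 is smaller); Sr²⁺ < Se²⁻ (isoelectronic, higher Z=38 is smaller).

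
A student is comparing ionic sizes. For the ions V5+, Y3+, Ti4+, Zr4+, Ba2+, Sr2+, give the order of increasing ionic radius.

V5+ < Ti4+ < Zr4+ < Y3+ < Sr2+ < Ba2+

Tabulating Z and e⁻: V5+ (Z=23, 18 e⁻), Ti4+ (Z=22, 18 e⁻), Zr4+ (Z=40, 36 e⁻), Y3+ (Z=39, 36 e⁻), Sr2+ (Z=38, 36 e⁻), Ba2+ (Z=56, 54 e⁻). V5+ < Ti4+ (both 18 e⁻, Z=23>22); Ti4+ < Zr4+ (same group, 1 shell fewer); Zr4+ < Y3+ (isoelectronic, higher Z=40 is smaller); Y3+ < Sr2+ (isoelectronic, higher Z=39 is smaller); Sr2+ < Ba2+ (same group, period 5 vs 6).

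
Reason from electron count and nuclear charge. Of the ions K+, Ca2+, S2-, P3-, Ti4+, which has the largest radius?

P3-

Each ion has 18 electrons. The ranking follows nuclear charge in reverse — greater Z gives a smaller radius. Ti4+ (Z=22), Ca2+ (Z=20), K+ (Z=19), S2- (Z=16), P3- (Z=15).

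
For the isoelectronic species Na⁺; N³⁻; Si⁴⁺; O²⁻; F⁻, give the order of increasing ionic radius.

Si⁴⁺ < Na⁺ < F⁻ < O²⁻ < N³⁻

These species are isoelectronic with 10 electrons. The only difference is the number of protons: Si⁴⁺ (Z=14), Na⁺ (Z=11), F⁻ (Z=9), O²⁻ (Z=8), N³⁻ (Z=7). The strongest nuclear pull (Si⁴⁺) gives the smallest ion.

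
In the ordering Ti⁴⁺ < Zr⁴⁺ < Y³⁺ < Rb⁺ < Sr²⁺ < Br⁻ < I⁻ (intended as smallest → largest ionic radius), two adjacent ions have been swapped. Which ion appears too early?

Rb⁺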